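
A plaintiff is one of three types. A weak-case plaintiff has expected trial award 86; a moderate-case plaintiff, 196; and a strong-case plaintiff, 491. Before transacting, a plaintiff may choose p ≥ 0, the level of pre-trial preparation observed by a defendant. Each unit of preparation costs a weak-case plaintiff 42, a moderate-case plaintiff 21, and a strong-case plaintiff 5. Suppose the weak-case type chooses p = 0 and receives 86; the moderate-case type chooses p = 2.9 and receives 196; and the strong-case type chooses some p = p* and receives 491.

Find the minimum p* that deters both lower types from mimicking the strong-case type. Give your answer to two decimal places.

16.95

Moderate-case type (on-path payoff 196 − 21×2.9 = 135.1) won't mimic when 135.1 ≥ 491 − 21·p*, i.e. p* ≥ 16.95.
Weak-case type (on-path payoff 86) won't mimic when 86 ≥ 491 − 42·p*, i.e. p* ≥ 9.64.
Both must hold, so p* = max(9.64, 16.95) = 16.95. The moderate-case type's constraint binds.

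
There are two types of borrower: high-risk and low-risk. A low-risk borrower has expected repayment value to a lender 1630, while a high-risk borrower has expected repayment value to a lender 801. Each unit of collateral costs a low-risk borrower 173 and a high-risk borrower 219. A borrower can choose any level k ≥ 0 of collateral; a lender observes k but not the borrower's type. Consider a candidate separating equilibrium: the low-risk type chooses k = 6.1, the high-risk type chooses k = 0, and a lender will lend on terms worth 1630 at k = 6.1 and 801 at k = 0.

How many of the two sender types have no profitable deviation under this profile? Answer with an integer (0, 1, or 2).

High-risk type: stay at 0 → 801; mimic → 1630 − 219 × 6.1 = 294.1. IC holds (801 ≥ 294.1).
Low-risk type: signal → 1630 − 173 × 6.1 = 574.7; deviate to 0 → 801. IC fails (574.7 < 801).
1 of 2 constraints hold, so this profile is not an equilibrium.

1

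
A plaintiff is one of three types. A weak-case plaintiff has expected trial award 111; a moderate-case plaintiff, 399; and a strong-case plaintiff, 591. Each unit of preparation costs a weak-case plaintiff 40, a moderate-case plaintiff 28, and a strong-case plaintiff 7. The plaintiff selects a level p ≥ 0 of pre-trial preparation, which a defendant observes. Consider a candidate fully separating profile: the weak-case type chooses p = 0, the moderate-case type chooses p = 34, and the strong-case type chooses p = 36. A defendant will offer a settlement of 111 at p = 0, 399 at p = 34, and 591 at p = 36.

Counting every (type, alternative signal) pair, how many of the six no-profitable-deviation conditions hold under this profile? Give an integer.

4

Moderate-case (own payoff 399 − 28×34 = -553): to p=0 gives 111 → profitable ✗; to p=36 gives 591 − 28×36 = -417 → profitable ✗.
Weak-case (own payoff 111): to p=34 gives 399 − 40×34 = -961 → no gain ✓; to p=36 gives 591 − 40×36 = -849 → no gain ✓.
Strong-case (own payoff 591 − 7×36 = 339): to p=0 gives 111 → no gain ✓; to p=34 gives 399 − 7×34 = 161 → no gain ✓.
4 of the 6 constraints hold; not an equilibrium.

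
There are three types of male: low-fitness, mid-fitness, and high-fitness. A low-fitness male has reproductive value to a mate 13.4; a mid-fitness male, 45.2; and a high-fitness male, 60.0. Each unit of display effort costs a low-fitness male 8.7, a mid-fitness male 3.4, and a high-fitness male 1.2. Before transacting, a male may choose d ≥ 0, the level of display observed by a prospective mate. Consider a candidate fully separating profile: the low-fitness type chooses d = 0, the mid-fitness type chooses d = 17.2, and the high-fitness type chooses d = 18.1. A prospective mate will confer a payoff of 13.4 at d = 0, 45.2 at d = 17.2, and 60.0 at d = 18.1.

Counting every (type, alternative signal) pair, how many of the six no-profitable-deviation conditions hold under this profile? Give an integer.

4

High-fitness (own payoff 60.0 − 1.2×18.1 = 38.28): to d=0 gives 13.4 → no gain ✓; to d=17.2 gives 45.2 − 1.2×17.2 = 24.56 → no gain ✓.
Low-fitness (own payoff 13.4): to d=17.2 gives 45.2 − 8.7×17.2 = -104.44 → no gain ✓; to d=18.1 gives 60.0 − 8.7×18.1 = -97.47 → no gain ✓.
Mid-fitness (own payoff 45.2 − 3.4×17.2 = -13.28): to d=0 gives 13.4 → profitable ✗; to d=18.1 gives 60.0 − 3.4×18.1 = -1.54 → profitable ✗.
4 of the 6 constraints hold; not an equilibrium.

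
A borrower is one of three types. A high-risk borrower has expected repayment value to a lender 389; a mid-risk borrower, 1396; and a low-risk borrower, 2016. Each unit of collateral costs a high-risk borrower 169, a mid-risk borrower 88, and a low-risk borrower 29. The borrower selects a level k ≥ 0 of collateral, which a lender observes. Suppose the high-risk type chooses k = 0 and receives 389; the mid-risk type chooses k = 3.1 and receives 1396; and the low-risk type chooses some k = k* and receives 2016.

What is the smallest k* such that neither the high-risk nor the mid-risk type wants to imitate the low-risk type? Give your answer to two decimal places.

Mid-risk type (on-path payoff 1396 − 88×3.1 = 1123.2) won't mimic when 1123.2 ≥ 2016 − 88·k*, i.e. k* ≥ 10.15.
High-risk type (on-path payoff 389) won't mimic when 389 ≥ 2016 − 169·k*, i.e. k* ≥ 9.63.
Both must hold, so k* = max(9.63, 10.15) = 10.15. The mid-risk type's constraint binds.

10.15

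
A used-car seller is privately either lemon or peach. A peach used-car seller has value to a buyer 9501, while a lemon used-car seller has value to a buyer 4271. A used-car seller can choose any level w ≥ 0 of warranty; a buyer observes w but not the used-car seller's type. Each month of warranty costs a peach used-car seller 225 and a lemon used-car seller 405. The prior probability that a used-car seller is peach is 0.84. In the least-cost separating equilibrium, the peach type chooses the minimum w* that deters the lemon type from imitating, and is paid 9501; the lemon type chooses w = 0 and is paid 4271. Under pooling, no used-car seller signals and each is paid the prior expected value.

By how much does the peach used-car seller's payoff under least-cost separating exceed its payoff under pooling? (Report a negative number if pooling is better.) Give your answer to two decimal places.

-2068.76

Least-cost separating signal: w* solves 4271 = 9501 − 405·w*, so w* = (9501 − 4271)/405 ≈ 12.9136.
Peach type's separating payoff: 9501 − 225 × w* = 9501 − 225 × (9501 − 4271)/405 = 9501 − 1176750/405 ≈ 6595.4444.
Pooling payoff: 0.84 × 9501 + 0.16 × 4271 = 8664.2.
Difference: 6595.4444 − 8664.2 = -2068.7556, i.e. -2068.76 to two decimal places.
The peach type would prefer the pooling outcome.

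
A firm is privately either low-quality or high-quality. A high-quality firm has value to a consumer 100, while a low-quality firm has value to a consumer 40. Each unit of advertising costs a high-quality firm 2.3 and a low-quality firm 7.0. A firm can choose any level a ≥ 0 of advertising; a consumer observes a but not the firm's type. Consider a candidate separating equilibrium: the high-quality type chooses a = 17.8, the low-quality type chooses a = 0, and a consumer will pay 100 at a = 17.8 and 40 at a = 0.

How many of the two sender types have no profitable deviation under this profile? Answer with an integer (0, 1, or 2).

High-quality type: signal → 100 − 2.3 × 17.8 = 59.06; deviate to 0 → 40. IC holds (59.06 ≥ 40).
Low-quality type: stay at 0 → 40; mimic → 100 − 7.0 × 17.8 = -24.6. IC holds (40 ≥ -24.6).
2 of 2 constraints hold, so this is a separating equilibrium.

2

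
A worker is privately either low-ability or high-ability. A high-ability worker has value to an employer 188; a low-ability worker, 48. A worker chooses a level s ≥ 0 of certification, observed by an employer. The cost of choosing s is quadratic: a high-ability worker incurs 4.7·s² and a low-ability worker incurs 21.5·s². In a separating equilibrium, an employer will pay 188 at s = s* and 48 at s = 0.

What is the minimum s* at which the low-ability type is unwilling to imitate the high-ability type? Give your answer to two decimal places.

2.55

The low-ability type at s = 0 receives 48; imitating at s* yields 188 − 21.5·s*².
Indifference: 48 = 188 − 21.5·s*², so s*² = (188 − 48) / 21.5 ≈ 6.5116.
s* = √6.5116 ≈ 2.55.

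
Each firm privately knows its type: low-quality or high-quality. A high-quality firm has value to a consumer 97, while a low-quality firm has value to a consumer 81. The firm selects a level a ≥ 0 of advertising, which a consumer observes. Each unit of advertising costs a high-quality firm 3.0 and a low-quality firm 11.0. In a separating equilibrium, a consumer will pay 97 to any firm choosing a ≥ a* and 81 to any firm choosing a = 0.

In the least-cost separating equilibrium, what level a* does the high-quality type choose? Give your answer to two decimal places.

A low-quality firm choosing a = 0 receives 81.
Imitating at a* instead would pay 97 at cost 11.0·a*, netting 97 − 11.0·a*.
Indifference: 81 = 97 − 11.0·a*, so a* = (97 − 81) / 11.0 ≈ 1.45.
At a* the low-quality type's incentive constraint just binds; the high-quality type strictly prefers a* since its per-unit cost is lower.

1.45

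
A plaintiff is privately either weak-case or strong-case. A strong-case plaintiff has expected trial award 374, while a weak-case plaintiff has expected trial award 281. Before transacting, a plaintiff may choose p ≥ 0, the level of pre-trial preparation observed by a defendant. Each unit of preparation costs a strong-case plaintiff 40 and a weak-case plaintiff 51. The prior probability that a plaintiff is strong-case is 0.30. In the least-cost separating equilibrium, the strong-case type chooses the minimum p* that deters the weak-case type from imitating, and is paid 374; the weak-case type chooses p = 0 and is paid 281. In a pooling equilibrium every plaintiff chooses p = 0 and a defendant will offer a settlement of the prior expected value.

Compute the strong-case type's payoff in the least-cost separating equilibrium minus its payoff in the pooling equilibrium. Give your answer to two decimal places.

Least-cost separating signal: p* solves 281 = 374 − 51·p*, so p* = (374 − 281)/51 ≈ 1.8235.
Strong-case type's separating payoff: 374 − 40 × p* = 374 − 40 × (374 − 281)/51 = 374 − 3720/51 ≈ 301.0588.
Pooling payoff: 0.30 × 374 + 0.70 × 281 = 308.9.
Difference: 301.0588 − 308.9 = -7.8412, i.e. -7.84 to two decimal places.
The strong-case type would prefer the pooling outcome.

-7.84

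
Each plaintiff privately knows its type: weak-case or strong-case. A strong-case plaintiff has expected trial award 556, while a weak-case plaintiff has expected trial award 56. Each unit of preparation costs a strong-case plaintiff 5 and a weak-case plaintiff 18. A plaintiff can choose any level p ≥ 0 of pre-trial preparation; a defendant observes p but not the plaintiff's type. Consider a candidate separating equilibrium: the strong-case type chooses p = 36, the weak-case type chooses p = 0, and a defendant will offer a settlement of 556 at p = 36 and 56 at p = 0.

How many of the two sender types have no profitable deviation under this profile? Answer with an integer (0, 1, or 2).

Strong-case type: signal → 556 − 5 × 36 = 376; deviate to 0 → 56. IC holds (376 ≥ 56).
Weak-case type: stay at 0 → 56; mimic → 556 − 18 × 36 = -92. IC holds (56 ≥ -92).
2 of 2 constraints hold, so this is a separating equilibrium.

2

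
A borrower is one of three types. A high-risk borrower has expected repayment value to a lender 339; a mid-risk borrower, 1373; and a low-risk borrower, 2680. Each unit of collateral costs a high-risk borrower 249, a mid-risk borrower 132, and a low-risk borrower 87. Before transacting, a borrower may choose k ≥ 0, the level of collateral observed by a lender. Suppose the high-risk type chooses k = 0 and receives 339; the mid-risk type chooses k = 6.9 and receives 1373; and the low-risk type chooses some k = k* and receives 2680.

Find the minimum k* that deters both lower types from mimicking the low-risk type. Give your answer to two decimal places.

16.80

High-risk type (on-path payoff 339) won't mimic when 339 ≥ 2680 − 249·k*, i.e. k* ≥ 9.40.
Mid-risk type (on-path payoff 1373 − 132×6.9 = 462.2) won't mimic when 462.2 ≥ 2680 − 132·k*, i.e. k* ≥ 16.80.
Both must hold, so k* = max(9.40, 16.80) = 16.80. The mid-risk type's constraint binds.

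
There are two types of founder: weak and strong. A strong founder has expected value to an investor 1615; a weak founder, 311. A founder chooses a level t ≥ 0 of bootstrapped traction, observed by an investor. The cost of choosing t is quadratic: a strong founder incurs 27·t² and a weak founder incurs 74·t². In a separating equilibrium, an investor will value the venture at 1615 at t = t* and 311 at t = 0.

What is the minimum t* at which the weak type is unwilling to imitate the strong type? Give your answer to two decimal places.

4.20

The weak type at t = 0 receives 311; imitating at t* yields 1615 − 74·t*².
Indifference: 311 = 1615 − 74·t*², so t*² = (1615 − 311) / 74 ≈ 17.6216.
t* = √17.6216 ≈ 4.20.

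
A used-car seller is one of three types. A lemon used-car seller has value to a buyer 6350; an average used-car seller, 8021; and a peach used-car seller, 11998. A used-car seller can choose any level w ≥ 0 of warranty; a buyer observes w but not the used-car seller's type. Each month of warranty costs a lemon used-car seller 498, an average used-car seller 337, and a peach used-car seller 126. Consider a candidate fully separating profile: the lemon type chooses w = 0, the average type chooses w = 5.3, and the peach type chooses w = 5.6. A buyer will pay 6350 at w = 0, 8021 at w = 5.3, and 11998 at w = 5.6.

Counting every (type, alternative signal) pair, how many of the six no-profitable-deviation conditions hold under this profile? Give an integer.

Peach (own payoff 11998 − 126×5.6 = 11292.4): to w=0 gives 6350 → no gain ✓; to w=5.3 gives 8021 − 126×5.3 = 7353.2 → no gain ✓.
Lemon (own payoff 6350): to w=5.3 gives 8021 − 498×5.3 = 5381.6 → no gain ✓; to w=5.6 gives 11998 − 498×5.6 = 9209.2 → profitable ✗.
Average (own payoff 8021 − 337×5.3 = 6234.9): to w=0 gives 6350 → profitable ✗; to w=5.6 gives 11998 − 337×5.6 = 10110.8 → profitable ✗.
3 of the 6 constraints hold; not an equilibrium.

3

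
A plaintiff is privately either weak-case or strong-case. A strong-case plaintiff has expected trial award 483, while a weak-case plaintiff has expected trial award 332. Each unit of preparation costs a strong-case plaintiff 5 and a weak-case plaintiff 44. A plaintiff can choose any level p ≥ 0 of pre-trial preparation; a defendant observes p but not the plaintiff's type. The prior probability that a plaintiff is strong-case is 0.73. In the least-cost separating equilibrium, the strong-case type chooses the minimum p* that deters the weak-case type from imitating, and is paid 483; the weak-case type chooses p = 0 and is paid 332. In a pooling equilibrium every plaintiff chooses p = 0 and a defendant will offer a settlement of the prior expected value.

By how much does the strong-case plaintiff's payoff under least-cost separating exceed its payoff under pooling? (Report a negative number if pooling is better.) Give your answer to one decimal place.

23.6

Least-cost separating signal: p* solves 332 = 483 − 44·p*, so p* = (483 − 332)/44 ≈ 3.4318.
Strong-case type's separating payoff: 483 − 5 × p* = 483 − 5 × (483 − 332)/44 = 483 − 755/44 ≈ 465.841.
Pooling payoff: 0.73 × 483 + 0.27 × 332 = 442.23.
Difference: 465.841 − 442.23 = 23.611, i.e. 23.6 to one decimal place.
The strong-case type prefers to separate.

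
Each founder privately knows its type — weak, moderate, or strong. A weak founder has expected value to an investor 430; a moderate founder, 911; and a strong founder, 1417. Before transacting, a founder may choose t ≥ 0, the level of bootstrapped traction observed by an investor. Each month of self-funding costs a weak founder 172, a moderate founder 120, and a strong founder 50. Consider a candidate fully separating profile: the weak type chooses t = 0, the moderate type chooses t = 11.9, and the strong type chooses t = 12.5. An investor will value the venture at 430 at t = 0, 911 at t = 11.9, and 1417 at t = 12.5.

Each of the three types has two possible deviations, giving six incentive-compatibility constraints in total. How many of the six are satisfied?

Strong (own payoff 1417 − 50×12.5 = 792): to t=0 gives 430 → no gain ✓; to t=11.9 gives 911 − 50×11.9 = 316 → no gain ✓.
Weak (own payoff 430): to t=11.9 gives 911 − 172×11.9 = -1135.8 → no gain ✓; to t=12.5 gives 1417 − 172×12.5 = -733 → no gain ✓.
Moderate (own payoff 911 − 120×11.9 = -517): to t=0 gives 430 → profitable ✗; to t=12.5 gives 1417 − 120×12.5 = -83 → profitable ✗.
4 of the 6 constraints hold; not an equilibrium.

4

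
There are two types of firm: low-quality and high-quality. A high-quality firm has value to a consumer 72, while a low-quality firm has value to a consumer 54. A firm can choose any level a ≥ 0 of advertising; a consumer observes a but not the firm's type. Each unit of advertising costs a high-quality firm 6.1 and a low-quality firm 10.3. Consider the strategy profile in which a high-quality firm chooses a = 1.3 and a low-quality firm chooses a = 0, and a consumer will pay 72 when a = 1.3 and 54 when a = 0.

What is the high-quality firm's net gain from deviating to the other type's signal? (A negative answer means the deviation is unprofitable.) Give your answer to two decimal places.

Playing a = 1.3 the high-quality firm receives 72 − 6.1 × 1.3 = 64.07.
Deviating to a = 0 yields 54 instead.
Gain from deviating: 54 − 64.07 = -10.07.
The gain is negative, so the high-quality type's incentive-compatibility constraint is satisfied.

-10.07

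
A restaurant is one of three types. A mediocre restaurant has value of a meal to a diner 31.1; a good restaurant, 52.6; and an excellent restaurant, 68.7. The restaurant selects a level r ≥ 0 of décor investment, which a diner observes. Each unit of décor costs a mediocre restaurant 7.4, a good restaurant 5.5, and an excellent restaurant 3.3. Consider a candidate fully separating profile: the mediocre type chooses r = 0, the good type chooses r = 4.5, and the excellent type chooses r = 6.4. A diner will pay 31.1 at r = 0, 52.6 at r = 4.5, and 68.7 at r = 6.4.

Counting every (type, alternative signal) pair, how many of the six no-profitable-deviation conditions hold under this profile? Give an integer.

4

Excellent (own payoff 68.7 − 3.3×6.4 = 47.58): to r=0 gives 31.1 → no gain ✓; to r=4.5 gives 52.6 − 3.3×4.5 = 37.75 → no gain ✓.
Mediocre (own payoff 31.1): to r=4.5 gives 52.6 − 7.4×4.5 = 19.3 → no gain ✓; to r=6.4 gives 68.7 − 7.4×6.4 = 21.34 → no gain ✓.
Good (own payoff 52.6 − 5.5×4.5 = 27.85): to r=0 gives 31.1 → profitable ✗; to r=6.4 gives 68.7 − 5.5×6.4 = 33.5 → profitable ✗.
4 of the 6 constraints hold; not an equilibrium.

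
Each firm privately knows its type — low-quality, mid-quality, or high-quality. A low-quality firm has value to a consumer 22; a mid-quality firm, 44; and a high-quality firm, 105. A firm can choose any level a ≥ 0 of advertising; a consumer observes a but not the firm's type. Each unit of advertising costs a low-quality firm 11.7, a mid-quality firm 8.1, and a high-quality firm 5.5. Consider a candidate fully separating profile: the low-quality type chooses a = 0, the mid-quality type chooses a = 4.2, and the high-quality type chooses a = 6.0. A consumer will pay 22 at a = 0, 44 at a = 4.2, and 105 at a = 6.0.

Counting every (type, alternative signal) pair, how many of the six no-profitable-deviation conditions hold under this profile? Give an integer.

3

Mid-quality (own payoff 44 − 8.1×4.2 = 9.98): to a=0 gives 22 → profitable ✗; to a=6.0 gives 105 − 8.1×6.0 = 56.4 → profitable ✗.
Low-quality (own payoff 22): to a=4.2 gives 44 − 11.7×4.2 = -5.14 → no gain ✓; to a=6.0 gives 105 − 11.7×6.0 = 34.8 → profitable ✗.
High-quality (own payoff 105 − 5.5×6.0 = 72): to a=0 gives 22 → no gain ✓; to a=4.2 gives 44 − 5.5×4.2 = 20.9 → no gain ✓.
3 of the 6 constraints hold; not an equilibrium.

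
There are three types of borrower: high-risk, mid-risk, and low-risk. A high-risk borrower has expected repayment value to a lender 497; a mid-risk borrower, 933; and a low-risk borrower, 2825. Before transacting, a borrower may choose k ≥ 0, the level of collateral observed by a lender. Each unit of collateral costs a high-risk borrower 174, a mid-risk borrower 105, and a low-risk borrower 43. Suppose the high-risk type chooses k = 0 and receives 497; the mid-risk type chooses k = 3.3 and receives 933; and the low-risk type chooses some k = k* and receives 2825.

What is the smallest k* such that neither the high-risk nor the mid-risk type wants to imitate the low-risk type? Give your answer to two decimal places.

Mid-risk type (on-path payoff 933 − 105×3.3 = 586.5) won't mimic when 586.5 ≥ 2825 − 105·k*, i.e. k* ≥ 21.32.
High-risk type (on-path payoff 497) won't mimic when 497 ≥ 2825 − 174·k*, i.e. k* ≥ 13.38.
Both must hold, so k* = max(13.38, 21.32) = 21.32. The mid-risk type's constraint binds.

21.32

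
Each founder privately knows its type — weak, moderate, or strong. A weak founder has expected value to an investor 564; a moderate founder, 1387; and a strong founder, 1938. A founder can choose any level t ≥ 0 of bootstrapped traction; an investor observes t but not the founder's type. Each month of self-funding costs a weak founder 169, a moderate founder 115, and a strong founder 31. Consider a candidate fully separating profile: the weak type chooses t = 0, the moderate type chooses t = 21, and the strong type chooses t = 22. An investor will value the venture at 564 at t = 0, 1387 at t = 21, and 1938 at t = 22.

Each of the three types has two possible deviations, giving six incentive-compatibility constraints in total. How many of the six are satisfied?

4

Strong (own payoff 1938 − 31×22 = 1256): to t=0 gives 564 → no gain ✓; to t=21 gives 1387 − 31×21 = 736 → no gain ✓.
Weak (own payoff 564): to t=21 gives 1387 − 169×21 = -2162 → no gain ✓; to t=22 gives 1938 − 169×22 = -1780 → no gain ✓.
Moderate (own payoff 1387 − 115×21 = -1028): to t=0 gives 564 → profitable ✗; to t=22 gives 1938 − 115×22 = -592 → profitable ✗.
4 of the 6 constraints hold; not an equilibrium.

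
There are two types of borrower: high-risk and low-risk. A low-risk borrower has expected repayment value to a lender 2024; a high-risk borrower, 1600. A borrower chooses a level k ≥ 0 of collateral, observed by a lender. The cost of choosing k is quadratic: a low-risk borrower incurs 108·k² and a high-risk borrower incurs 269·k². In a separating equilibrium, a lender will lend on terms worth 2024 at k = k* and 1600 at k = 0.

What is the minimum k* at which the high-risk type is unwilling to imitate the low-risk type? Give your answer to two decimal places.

The high-risk type at k = 0 receives 1600; imitating at k* yields 2024 − 269·k*².
Indifference: 1600 = 2024 − 269·k*², so k*² = (2024 − 1600) / 269 ≈ 1.5762.
k* = √1.5762 ≈ 1.26.

1.26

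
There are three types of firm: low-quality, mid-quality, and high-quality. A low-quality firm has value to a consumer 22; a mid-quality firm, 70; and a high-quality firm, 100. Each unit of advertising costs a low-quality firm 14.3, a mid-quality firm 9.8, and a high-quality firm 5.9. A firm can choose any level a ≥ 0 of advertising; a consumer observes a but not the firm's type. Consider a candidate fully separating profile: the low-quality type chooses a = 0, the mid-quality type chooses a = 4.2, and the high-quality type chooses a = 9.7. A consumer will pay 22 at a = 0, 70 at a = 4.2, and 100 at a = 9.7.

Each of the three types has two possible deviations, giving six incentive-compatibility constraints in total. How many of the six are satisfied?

5

Low-quality (own payoff 22): to a=4.2 gives 70 − 14.3×4.2 = 9.94 → no gain ✓; to a=9.7 gives 100 − 14.3×9.7 = -38.71 → no gain ✓.
Mid-quality (own payoff 70 − 9.8×4.2 = 28.84): to a=0 gives 22 → no gain ✓; to a=9.7 gives 100 − 9.8×9.7 = 4.94 → no gain ✓.
High-quality (own payoff 100 − 5.9×9.7 = 42.77): to a=0 gives 22 → no gain ✓; to a=4.2 gives 70 − 5.9×4.2 = 45.22 → profitable ✗.
5 of the 6 constraints hold; not an equilibrium.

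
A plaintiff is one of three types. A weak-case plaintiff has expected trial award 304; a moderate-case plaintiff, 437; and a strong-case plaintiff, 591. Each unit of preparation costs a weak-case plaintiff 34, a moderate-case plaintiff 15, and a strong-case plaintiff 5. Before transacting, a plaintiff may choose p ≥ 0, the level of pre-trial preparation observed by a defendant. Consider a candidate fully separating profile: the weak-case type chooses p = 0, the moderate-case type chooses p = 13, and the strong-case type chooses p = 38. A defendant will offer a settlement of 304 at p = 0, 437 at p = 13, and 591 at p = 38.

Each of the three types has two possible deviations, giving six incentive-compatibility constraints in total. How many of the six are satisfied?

Strong-case (own payoff 591 − 5×38 = 401): to p=0 gives 304 → no gain ✓; to p=13 gives 437 − 5×13 = 372 → no gain ✓.
Moderate-case (own payoff 437 − 15×13 = 242): to p=0 gives 304 → profitable ✗; to p=38 gives 591 − 15×38 = 21 → no gain ✓.
Weak-case (own payoff 304): to p=13 gives 437 − 34×13 = -5 → no gain ✓; to p=38 gives 591 − 34×38 = -701 → no gain ✓.
5 of the 6 constraints hold; not an equilibrium.

5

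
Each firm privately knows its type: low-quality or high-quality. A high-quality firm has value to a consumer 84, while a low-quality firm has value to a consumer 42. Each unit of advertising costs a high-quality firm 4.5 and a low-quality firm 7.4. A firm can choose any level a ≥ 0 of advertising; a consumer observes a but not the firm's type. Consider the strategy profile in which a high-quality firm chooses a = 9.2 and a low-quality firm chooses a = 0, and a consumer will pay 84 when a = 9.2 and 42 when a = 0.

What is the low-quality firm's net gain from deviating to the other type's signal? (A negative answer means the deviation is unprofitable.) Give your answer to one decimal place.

Playing a = 0 the low-quality firm receives 42.
Deviating to a = 9.2 brings payment 84 at cost 7.4 × 9.2 = 68.08, netting 15.92.
Gain from deviating: 15.92 − 42 = -26.08, i.e. -26.1 to one decimal place.
The gain is negative, so the low-quality type's incentive-compatibility constraint is satisfied.

-26.1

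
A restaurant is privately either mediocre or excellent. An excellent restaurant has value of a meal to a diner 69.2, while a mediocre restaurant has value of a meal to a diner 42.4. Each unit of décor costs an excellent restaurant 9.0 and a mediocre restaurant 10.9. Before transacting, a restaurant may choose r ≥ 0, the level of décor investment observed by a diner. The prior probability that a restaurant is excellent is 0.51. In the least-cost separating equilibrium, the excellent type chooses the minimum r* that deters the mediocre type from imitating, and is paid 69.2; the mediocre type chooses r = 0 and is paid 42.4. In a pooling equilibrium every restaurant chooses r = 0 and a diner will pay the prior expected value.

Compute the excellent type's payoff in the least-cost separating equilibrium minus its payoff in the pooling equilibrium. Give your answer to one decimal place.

-9.0

Least-cost separating signal: r* solves 42.4 = 69.2 − 10.9·r*, so r* = (69.2 − 42.4)/10.9 ≈ 2.4587.
Excellent type's separating payoff: 69.2 − 9.0 × r* = 69.2 − 9.0 × (69.2 − 42.4)/10.9 = 69.2 − 241.2/10.9 ≈ 47.072.
Pooling payoff: 0.51 × 69.2 + 0.49 × 42.4 = 56.068.
Difference: 47.072 − 56.068 = -8.996, i.e. -9.0 to one decimal place.
The excellent type would prefer the pooling outcome.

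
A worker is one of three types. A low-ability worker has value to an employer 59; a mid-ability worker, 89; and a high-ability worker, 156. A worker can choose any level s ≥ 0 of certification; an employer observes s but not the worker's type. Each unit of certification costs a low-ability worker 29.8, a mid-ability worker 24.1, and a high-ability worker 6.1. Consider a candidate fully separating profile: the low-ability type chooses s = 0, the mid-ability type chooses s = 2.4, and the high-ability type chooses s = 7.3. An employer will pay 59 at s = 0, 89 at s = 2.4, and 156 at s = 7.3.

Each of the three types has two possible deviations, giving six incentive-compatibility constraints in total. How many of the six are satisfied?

Mid-ability (own payoff 89 − 24.1×2.4 = 31.16): to s=0 gives 59 → profitable ✗; to s=7.3 gives 156 − 24.1×7.3 = -19.93 → no gain ✓.
High-ability (own payoff 156 − 6.1×7.3 = 111.47): to s=0 gives 59 → no gain ✓; to s=2.4 gives 89 − 6.1×2.4 = 74.36 → no gain ✓.
Low-ability (own payoff 59): to s=2.4 gives 89 − 29.8×2.4 = 17.48 → no gain ✓; to s=7.3 gives 156 − 29.8×7.3 = -61.54 → no gain ✓.
5 of the 6 constraints hold; not an equilibrium.

5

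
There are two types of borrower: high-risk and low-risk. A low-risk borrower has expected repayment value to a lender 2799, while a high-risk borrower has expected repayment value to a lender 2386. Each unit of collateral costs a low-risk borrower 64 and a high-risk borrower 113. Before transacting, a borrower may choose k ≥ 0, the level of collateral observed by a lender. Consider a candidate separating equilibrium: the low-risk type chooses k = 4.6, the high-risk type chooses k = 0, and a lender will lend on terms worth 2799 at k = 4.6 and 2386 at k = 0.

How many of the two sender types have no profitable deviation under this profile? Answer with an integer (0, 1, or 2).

2

Low-risk type: signal → 2799 − 64 × 4.6 = 2504.6; deviate to 0 → 2386. IC holds (2504.6 ≥ 2386).
High-risk type: stay at 0 → 2386; mimic → 2799 − 113 × 4.6 = 2279.2. IC holds (2386 ≥ 2279.2).
2 of 2 constraints hold, so this is a separating equilibrium.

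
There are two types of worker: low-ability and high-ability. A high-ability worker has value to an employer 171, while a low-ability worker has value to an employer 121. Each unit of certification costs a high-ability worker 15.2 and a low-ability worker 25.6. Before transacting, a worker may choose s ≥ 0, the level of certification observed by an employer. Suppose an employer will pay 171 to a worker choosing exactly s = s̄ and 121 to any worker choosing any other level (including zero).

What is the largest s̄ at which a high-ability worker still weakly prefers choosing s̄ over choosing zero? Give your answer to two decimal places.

Choosing s̄ yields the high-ability type 171 − 15.2·s̄; choosing zero yields 121.
The high-ability type is indifferent at 171 − 15.2·s̄ = 121, i.e. s̄ = (171 − 121) / 15.2 ≈ 3.29.
For any s̄ above 3.29 the high-ability type would rather pool at zero, so separation collapses.

3.29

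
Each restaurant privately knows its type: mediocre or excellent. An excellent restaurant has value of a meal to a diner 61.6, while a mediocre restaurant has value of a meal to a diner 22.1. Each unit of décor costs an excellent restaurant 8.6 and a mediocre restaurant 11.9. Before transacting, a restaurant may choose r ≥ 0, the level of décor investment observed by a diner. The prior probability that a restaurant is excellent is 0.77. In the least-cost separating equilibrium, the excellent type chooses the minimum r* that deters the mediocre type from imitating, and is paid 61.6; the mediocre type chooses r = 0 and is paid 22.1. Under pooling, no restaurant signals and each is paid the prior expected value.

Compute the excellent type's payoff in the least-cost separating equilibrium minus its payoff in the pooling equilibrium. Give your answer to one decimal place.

Least-cost separating signal: r* solves 22.1 = 61.6 − 11.9·r*, so r* = (61.6 − 22.1)/11.9 ≈ 3.3193.
Excellent type's separating payoff: 61.6 − 8.6 × r* = 61.6 − 8.6 × (61.6 − 22.1)/11.9 = 61.6 − 339.7/11.9 ≈ 33.054.
Pooling payoff: 0.77 × 61.6 + 0.23 × 22.1 = 52.515.
Difference: 33.054 − 52.515 = -19.461, i.e. -19.5 to one decimal place.
The excellent type would prefer the pooling outcome.

-19.5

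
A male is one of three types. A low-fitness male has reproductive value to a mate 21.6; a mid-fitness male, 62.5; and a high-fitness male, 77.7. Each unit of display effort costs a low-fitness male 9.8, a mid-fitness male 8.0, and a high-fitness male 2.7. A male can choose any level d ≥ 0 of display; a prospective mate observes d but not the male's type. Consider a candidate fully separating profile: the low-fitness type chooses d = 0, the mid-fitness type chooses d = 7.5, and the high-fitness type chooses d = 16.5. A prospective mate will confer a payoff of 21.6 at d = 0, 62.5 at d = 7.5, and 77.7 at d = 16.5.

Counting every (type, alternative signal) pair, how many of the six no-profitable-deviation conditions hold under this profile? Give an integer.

4

Low-fitness (own payoff 21.6): to d=7.5 gives 62.5 − 9.8×7.5 = -11 → no gain ✓; to d=16.5 gives 77.7 − 9.8×16.5 = -84 → no gain ✓.
High-fitness (own payoff 77.7 − 2.7×16.5 = 33.15): to d=0 gives 21.6 → no gain ✓; to d=7.5 gives 62.5 − 2.7×7.5 = 42.25 → profitable ✗.
Mid-fitness (own payoff 62.5 − 8.0×7.5 = 2.5): to d=0 gives 21.6 → profitable ✗; to d=16.5 gives 77.7 − 8.0×16.5 = -54.3 → no gain ✓.
4 of the 6 constraints hold; not an equilibrium.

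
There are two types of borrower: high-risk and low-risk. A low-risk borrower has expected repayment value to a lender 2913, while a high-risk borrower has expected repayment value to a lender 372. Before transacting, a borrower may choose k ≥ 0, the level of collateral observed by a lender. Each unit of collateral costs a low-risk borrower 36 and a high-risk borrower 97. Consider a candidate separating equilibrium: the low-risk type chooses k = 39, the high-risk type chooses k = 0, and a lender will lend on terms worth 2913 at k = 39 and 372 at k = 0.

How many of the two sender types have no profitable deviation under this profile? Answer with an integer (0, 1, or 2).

2

Low-risk type: signal → 2913 − 36 × 39 = 1509; deviate to 0 → 372. IC holds (1509 ≥ 372).
High-risk type: stay at 0 → 372; mimic → 2913 − 97 × 39 = -870. IC holds (372 ≥ -870).
2 of 2 constraints hold, so this is a separating equilibrium.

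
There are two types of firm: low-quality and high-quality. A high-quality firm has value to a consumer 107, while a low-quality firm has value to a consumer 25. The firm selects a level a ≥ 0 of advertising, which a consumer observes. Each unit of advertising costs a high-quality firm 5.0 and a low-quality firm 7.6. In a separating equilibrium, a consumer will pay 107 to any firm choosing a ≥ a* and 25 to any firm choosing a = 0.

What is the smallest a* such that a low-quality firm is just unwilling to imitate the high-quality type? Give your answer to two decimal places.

A low-quality firm choosing a = 0 receives 25.
Imitating at a* instead would pay 107 at cost 7.6·a*, netting 107 − 7.6·a*.
Indifference: 25 = 107 − 7.6·a*, so a* = (107 − 25) / 7.6 ≈ 10.79.
At a* the low-quality type's incentive constraint just binds; the high-quality type strictly prefers a* since its per-unit cost is lower.

10.79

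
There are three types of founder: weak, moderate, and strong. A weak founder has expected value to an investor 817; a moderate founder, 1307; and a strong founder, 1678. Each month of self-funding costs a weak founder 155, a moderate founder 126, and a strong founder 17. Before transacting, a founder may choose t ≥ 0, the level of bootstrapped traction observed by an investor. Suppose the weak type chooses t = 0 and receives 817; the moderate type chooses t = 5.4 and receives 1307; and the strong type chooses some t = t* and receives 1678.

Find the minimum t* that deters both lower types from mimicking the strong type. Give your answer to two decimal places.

Moderate type (on-path payoff 1307 − 126×5.4 = 626.6) won't mimic when 626.6 ≥ 1678 − 126·t*, i.e. t* ≥ 8.34.
Weak type (on-path payoff 817) won't mimic when 817 ≥ 1678 − 155·t*, i.e. t* ≥ 5.55.
Both must hold, so t* = max(5.55, 8.34) = 8.34. The moderate type's constraint binds.

8.34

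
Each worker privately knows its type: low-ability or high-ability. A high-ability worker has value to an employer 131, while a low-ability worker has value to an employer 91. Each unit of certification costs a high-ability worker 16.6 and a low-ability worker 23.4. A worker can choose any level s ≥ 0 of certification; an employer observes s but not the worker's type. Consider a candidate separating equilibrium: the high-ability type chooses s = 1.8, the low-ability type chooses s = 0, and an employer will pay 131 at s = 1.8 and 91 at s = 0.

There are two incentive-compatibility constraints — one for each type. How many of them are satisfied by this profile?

Low-ability type: stay at 0 → 91; mimic → 131 − 23.4 × 1.8 = 88.88. IC holds (91 ≥ 88.88).
High-ability type: signal → 131 − 16.6 × 1.8 = 101.12; deviate to 0 → 91. IC holds (101.12 ≥ 91).
2 of 2 constraints hold, so this is a separating equilibrium.

2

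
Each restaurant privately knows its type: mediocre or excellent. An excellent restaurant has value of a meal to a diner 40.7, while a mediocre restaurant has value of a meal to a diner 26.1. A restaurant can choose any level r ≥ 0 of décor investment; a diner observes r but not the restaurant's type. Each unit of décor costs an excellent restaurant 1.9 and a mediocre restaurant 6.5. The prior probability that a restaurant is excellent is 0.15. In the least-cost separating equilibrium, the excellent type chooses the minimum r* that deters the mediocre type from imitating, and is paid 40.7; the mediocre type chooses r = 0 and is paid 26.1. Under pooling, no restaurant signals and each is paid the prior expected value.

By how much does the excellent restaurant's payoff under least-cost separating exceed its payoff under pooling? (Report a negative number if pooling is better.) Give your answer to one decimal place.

8.1

Least-cost separating signal: r* solves 26.1 = 40.7 − 6.5·r*, so r* = (40.7 − 26.1)/6.5 ≈ 2.2462.
Excellent type's separating payoff: 40.7 − 1.9 × r* = 40.7 − 1.9 × (40.7 − 26.1)/6.5 = 40.7 − 27.74/6.5 ≈ 36.432.
Pooling payoff: 0.15 × 40.7 + 0.85 × 26.1 = 28.29.
Difference: 36.432 − 28.29 = 8.142, i.e. 8.1 to one decimal place.
The excellent type prefers to separate.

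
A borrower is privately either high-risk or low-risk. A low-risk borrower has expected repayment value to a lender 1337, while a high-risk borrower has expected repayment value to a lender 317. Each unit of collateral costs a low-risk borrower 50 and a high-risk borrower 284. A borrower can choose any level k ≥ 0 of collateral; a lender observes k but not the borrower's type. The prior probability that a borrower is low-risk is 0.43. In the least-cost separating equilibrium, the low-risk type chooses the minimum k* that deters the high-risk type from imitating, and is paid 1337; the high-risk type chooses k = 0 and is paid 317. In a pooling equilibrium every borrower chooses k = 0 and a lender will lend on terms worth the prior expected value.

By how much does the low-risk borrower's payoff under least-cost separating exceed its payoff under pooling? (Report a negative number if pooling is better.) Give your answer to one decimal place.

401.8

Least-cost separating signal: k* solves 317 = 1337 − 284·k*, so k* = (1337 − 317)/284 ≈ 3.5915.
Low-risk type's separating payoff: 1337 − 50 × k* = 1337 − 50 × (1337 − 317)/284 = 1337 − 51000/284 ≈ 1157.423.
Pooling payoff: 0.43 × 1337 + 0.57 × 317 = 755.6.
Difference: 1157.423 − 755.6 = 401.823, i.e. 401.8 to one decimal place.
The low-risk type prefers to separate.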